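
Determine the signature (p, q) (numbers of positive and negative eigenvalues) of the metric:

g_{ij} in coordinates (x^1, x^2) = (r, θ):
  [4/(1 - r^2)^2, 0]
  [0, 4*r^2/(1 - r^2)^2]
The metric is diagonal, so its eigenvalues are the diagonal entries: 4/(1 - r^2)^2, 4*r^2/(1 - r^2)^2 (at a generic point, where coordinate-dependent entries are positive).
2 positive, 0 negative.
(2, 0) - Riemannian (positive definite)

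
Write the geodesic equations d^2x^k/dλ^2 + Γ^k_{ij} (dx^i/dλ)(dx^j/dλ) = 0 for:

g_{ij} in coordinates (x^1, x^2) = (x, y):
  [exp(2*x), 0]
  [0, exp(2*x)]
Geodesic equation: d^2x^k/dλ^2 + Γ^k_{ij} (dx^i/dλ)(dx^j/dλ) = 0.
Non-zero Christoffel symbols:
Γ^x_{x x} = 1
Γ^x_{y y} = -1
Γ^y_{x y} = 1
Substituting (the symmetric pair Γ^k_{ij}, Γ^k_{ji} combines into a factor 2):
d^2x/dλ^2 + (dx/dλ)^2 - (dy/dλ)^2 = 0
d^2y/dλ^2 + 2 (dx/dλ)(dy/dλ) = 0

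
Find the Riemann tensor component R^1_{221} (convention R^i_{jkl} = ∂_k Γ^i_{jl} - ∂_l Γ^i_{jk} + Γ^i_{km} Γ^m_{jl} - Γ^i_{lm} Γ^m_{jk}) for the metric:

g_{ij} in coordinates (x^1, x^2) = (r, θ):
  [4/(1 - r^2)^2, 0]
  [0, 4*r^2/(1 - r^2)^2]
Non-zero Christoffel symbols (Γ^k_{ij} = Γ^k_{ji}):
Γ^r_{r r} = 2*r/(1 - r^2)
Γ^r_{θ θ} = (r^3 + r)/(r^2 - 1)
Γ^θ_{r θ} = (-r^2 - 1)/(r^3 - r)
R^r_{θ θ r} = ∂_θ Γ^r_{θ r} - ∂_r Γ^r_{θ θ} + Γ^r_{θ m} Γ^m_{θ r} - Γ^r_{r m} Γ^m_{θ θ}
  = (0) - ((r^4 - 4*r^2 - 1)/(r^2 - 1)^2) + (-(r^2 + 1)^2/(r^2 - 1)^2) - (-2*r^2*(r^2 + 1)/(r^2 - 1)^2) = 4*r^2/(r^2 - 1)^2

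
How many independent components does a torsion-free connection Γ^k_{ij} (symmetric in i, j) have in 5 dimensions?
Γ^k_{ij} has n choices for the upper index and n(n+1)/2 independent symmetric lower index pairs.
Total = 5 × 5×6/2 = 5 × 15 = 75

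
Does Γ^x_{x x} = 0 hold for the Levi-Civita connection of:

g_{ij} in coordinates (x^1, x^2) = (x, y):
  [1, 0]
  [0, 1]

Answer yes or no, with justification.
Γ^x_{x x} = (1/2) g^{xx} (∂_x g_{xx} + ∂_x g_{xx} - ∂_x g_{xx}) = (1/2)(1)((0) + (0) - (0)) = 0
This equals the proposed value 0.
Yes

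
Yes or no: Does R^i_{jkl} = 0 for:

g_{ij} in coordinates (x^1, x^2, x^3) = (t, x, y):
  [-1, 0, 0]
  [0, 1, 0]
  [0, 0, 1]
All metric components are constant, so every Christoffel symbol vanishes and R^i_{jkl} = 0.
Yes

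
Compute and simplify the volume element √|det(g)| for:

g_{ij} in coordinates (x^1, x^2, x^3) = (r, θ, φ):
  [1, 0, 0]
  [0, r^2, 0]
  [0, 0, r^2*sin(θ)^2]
det(g) = r^4*sin(θ)^2
√|det(g)| = r^2*sin(θ) (taking 0 < θ < π so that |sin(θ)| = sin(θ))
Volume element: dV = r^2*sin(θ) dr dθ dφ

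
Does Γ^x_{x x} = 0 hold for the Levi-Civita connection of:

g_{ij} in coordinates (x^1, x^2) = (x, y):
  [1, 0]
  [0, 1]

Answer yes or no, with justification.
Γ^x_{x x} = (1/2) g^{xx} (∂_x g_{xx} + ∂_x g_{xx} - ∂_x g_{xx}) = (1/2)(1)((0) + (0) - (0)) = 0
This equals the proposed value 0.
Yes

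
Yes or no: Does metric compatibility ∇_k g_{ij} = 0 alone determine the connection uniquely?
One also needs vanishing torsion; metric compatibility plus torsion-freeness singles out the Levi-Civita connection.
No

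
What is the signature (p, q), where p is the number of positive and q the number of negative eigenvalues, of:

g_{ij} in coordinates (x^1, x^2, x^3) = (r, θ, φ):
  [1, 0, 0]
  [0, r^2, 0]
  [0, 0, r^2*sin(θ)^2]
The metric is diagonal, so its eigenvalues are the diagonal entries: 1, r^2, r^2*sin(θ)^2 (at a generic point, where coordinate-dependent entries are positive).
3 positive, 0 negative.
(3, 0) - Riemannian (positive definite)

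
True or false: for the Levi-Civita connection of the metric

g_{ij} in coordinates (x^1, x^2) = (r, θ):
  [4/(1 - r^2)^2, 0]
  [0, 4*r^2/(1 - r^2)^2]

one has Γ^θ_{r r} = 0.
Γ^θ_{r r} = (1/2) g^{θθ} (∂_r g_{θr} + ∂_r g_{θr} - ∂_θ g_{rr}) = (1/2)((1 - r^2)^2/(4*r^2))((0) + (0) - (0)) = 0
This equals the proposed value 0.
True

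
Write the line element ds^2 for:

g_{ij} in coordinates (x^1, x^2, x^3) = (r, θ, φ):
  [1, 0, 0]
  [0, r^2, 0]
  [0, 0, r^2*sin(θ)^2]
ds^2 = g_{ij} dx^i dx^j; only the non-zero components contribute.
ds^2 = dr^2 + r^2 dθ^2 + r^2*sin(θ)^2 dφ^2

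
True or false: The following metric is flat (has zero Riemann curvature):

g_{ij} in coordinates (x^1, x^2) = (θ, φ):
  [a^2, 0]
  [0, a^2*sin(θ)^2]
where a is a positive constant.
Non-zero Christoffel symbols:
Γ^θ_{φ φ} = -sin(2*θ)/2
Γ^φ_{θ φ} = 1/tan(θ)
Ricci tensor: R_{θθ} = 1, R_{θφ} = 0, R_{φφ} = sin(θ)^2
The Ricci tensor is non-zero, so the Riemann tensor is non-zero: not flat.
False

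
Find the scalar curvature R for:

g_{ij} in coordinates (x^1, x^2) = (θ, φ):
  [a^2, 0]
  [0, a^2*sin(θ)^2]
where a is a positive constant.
Non-zero Christoffel symbols (Γ^k_{ij} = Γ^k_{ji}):
Γ^θ_{φ φ} = -sin(2*θ)/2
Γ^φ_{θ φ} = 1/tan(θ)
Ricci tensor (R_{ij} = R^k_{ikj}): R_{θθ} = 1, R_{θφ} = 0, R_{φφ} = sin(θ)^2
Inverse metric: g^{θθ} = 1/a^2, g^{φφ} = 1/(a^2*sin(θ)^2)
R = g^{ij} R_{ij} = (1/a^2)(1) + (1/(a^2*sin(θ)^2))(sin(θ)^2) = 2/a^2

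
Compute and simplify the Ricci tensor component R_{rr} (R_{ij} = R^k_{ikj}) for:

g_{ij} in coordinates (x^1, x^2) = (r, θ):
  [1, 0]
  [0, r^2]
Non-zero Christoffel symbols (Γ^k_{ij} = Γ^k_{ji}):
Γ^r_{θ θ} = -r
Γ^θ_{r θ} = 1/r
R^r_{r r r} = 0 (a repeated index in an antisymmetric pair)
R^θ_{r θ r} = ∂_θ Γ^θ_{r r} - ∂_r Γ^θ_{r θ} + Γ^θ_{θ m} Γ^m_{r r} - Γ^θ_{r m} Γ^m_{r θ}
  = (0) - (-1/r^2) + (0) - (1/r^2) = 0
R_{rr} = R^r_{r r r} + R^θ_{r θ r} = (0) + (0) = 0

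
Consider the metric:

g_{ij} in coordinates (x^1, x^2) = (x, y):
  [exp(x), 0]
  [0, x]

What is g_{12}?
With x^1 = x, x^2 = y, g_{12} = g_{xy} is the row-1, column-2 entry of the matrix.
g_{12} = 0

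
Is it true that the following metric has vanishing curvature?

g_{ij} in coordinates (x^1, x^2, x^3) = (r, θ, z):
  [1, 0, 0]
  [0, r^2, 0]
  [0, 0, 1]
Non-zero Christoffel symbols:
Γ^r_{θ θ} = -r
Γ^θ_{r θ} = 1/r
Ricci tensor: R_{rr} = 0, R_{rθ} = 0, R_{rz} = 0, R_{θθ} = 0, R_{θz} = 0, R_{zz} = 0
All R_{ij} vanish; in 3 dimensions the Riemann tensor is fully determined by the Ricci tensor, so R^i_{jkl} = 0: the metric is flat (curvilinear coordinates on flat space).
Yes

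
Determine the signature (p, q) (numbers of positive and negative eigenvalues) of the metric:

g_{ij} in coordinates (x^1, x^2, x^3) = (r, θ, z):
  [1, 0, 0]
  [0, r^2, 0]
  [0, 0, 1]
The metric is diagonal, so its eigenvalues are the diagonal entries: 1, r^2, 1 (at a generic point, where coordinate-dependent entries are positive).
3 positive, 0 negative.
(3, 0) - Riemannian (positive definite)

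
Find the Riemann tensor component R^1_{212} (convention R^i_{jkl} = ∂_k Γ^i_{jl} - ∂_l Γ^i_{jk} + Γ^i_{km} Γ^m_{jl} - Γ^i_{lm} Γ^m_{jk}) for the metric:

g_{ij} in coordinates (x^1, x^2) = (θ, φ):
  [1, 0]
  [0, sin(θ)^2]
Non-zero Christoffel symbols (Γ^k_{ij} = Γ^k_{ji}):
Γ^θ_{φ φ} = -sin(2*θ)/2
Γ^φ_{θ φ} = 1/tan(θ)
R^θ_{φ θ φ} = ∂_θ Γ^θ_{φ φ} - ∂_φ Γ^θ_{φ θ} + Γ^θ_{θ m} Γ^m_{φ φ} - Γ^θ_{φ m} Γ^m_{φ θ}
  = (-cos(2*θ)) - (0) + (0) - (-cos(θ)^2) = sin(θ)^2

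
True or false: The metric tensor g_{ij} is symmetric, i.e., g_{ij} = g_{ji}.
By definition the metric is a symmetric bilinear form, g_{ij} = g_{ji}.
True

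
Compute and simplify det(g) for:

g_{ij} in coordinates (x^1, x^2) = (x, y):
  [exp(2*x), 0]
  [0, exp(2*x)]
For a 2×2 metric: det(g) = g_{11}·g_{22} - g_{12}·g_{21}
= (exp(2*x))·(exp(2*x)) - (0)·(0)
= exp(4*x) - 0
det(g) = exp(4*x)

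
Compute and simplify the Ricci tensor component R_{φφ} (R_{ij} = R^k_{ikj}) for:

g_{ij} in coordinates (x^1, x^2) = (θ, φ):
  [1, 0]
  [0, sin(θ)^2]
Non-zero Christoffel symbols (Γ^k_{ij} = Γ^k_{ji}):
Γ^θ_{φ φ} = -sin(2*θ)/2
Γ^φ_{θ φ} = 1/tan(θ)
R^θ_{φ θ φ} = ∂_θ Γ^θ_{φ φ} - ∂_φ Γ^θ_{φ θ} + Γ^θ_{θ m} Γ^m_{φ φ} - Γ^θ_{φ m} Γ^m_{φ θ}
  = (-cos(2*θ)) - (0) + (0) - (-cos(θ)^2) = sin(θ)^2
R^φ_{φ φ φ} = 0 (a repeated index in an antisymmetric pair)
R_{φφ} = R^θ_{φ θ φ} + R^φ_{φ φ φ} = (sin(θ)^2) + (0) = sin(θ)^2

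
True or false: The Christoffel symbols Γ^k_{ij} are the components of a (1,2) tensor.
Under a change of coordinates Γ picks up an inhomogeneous term ∂²x/∂x'∂x'; e.g. Γ = 0 in Cartesian coordinates but Γ^r_{θθ} = -r in polar coordinates on the same flat plane.
False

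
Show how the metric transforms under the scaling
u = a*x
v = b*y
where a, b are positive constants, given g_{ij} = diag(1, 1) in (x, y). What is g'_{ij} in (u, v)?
Invert the transformation: x = u/a, y = v/b
g'_{ij} = (∂x^k/∂x'^i)(∂x^l/∂x'^j) g_{kl}; with g_{kl} = δ_{kl} this is Σ_k (∂x^k/∂x'^i)(∂x^k/∂x'^j).
Jacobian: ∂x/∂u = 1/a, ∂x/∂v = 0, ∂y/∂u = 0, ∂y/∂v = 1/b
g'_{uu} = (1/a)(1/a) + (0)(0) = 1/a^2
g'_{uv} = (1/a)(0) + (0)(1/b) = 0
g'_{vv} = (0)(0) + (1/b)(1/b) = 1/b^2
g'_{ij} = diag(1/a^2, 1/b^2)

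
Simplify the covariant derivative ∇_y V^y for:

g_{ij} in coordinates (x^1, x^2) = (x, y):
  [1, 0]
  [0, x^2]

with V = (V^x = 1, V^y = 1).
Non-zero Christoffel symbols:
Γ^x_{y y} = -x
Γ^y_{x y} = 1/x
∇_y V^y = ∂_y V^y + Γ^y_{y j} V^j
  = (0) + (1/x)(1) + (0)(1)
  = 1/x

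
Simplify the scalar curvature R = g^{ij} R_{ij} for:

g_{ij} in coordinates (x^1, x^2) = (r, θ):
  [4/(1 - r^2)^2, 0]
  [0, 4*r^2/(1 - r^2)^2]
Non-zero Christoffel symbols (Γ^k_{ij} = Γ^k_{ji}):
Γ^r_{r r} = 2*r/(1 - r^2)
Γ^r_{θ θ} = (r^3 + r)/(r^2 - 1)
Γ^θ_{r θ} = (-r^2 - 1)/(r^3 - r)
Ricci tensor (R_{ij} = R^k_{ikj}): R_{rr} = -4/(r^2 - 1)^2, R_{rθ} = 0, R_{θθ} = -4*r^2/(r^2 - 1)^2
Inverse metric: g^{rr} = (1 - r^2)^2/4, g^{θθ} = (1 - r^2)^2/(4*r^2)
R = g^{ij} R_{ij} = ((1 - r^2)^2/4)(-4/(r^2 - 1)^2) + ((1 - r^2)^2/(4*r^2))(-4*r^2/(r^2 - 1)^2) = -2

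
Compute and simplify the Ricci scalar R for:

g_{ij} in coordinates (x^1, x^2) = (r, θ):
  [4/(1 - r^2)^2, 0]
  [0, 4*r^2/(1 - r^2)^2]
Non-zero Christoffel symbols (Γ^k_{ij} = Γ^k_{ji}):
Γ^r_{r r} = 2*r/(1 - r^2)
Γ^r_{θ θ} = (r^3 + r)/(r^2 - 1)
Γ^θ_{r θ} = (-r^2 - 1)/(r^3 - r)
Ricci tensor (R_{ij} = R^k_{ikj}): R_{rr} = -4/(r^2 - 1)^2, R_{rθ} = 0, R_{θθ} = -4*r^2/(r^2 - 1)^2
Inverse metric: g^{rr} = (1 - r^2)^2/4, g^{θθ} = (1 - r^2)^2/(4*r^2)
R = g^{ij} R_{ij} = ((1 - r^2)^2/4)(-4/(r^2 - 1)^2) + ((1 - r^2)^2/(4*r^2))(-4*r^2/(r^2 - 1)^2) = -2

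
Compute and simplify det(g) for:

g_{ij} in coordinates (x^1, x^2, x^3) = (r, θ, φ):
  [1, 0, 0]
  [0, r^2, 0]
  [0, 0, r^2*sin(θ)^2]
Diagonal metric: det(g) = g_{11}·g_{22}·g_{33}
= (1)·(r^2)·(r^2*sin(θ)^2)
det(g) = r^4*sin(θ)^2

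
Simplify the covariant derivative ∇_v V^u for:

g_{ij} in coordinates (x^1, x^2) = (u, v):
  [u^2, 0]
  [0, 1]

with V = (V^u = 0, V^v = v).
Non-zero Christoffel symbols:
Γ^u_{u u} = 1/u
∇_v V^u = ∂_v V^u + Γ^u_{v j} V^j
  = (0) + (0)(0) + (0)(v)
  = 0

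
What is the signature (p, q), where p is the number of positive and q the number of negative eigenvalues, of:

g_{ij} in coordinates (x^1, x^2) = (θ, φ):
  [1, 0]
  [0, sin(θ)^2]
The metric is diagonal, so its eigenvalues are the diagonal entries: 1, sin(θ)^2 (at a generic point, where coordinate-dependent entries are positive).
2 positive, 0 negative.
(2, 0) - Riemannian (positive definite)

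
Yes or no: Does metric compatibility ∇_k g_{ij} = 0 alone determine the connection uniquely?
One also needs vanishing torsion; metric compatibility plus torsion-freeness singles out the Levi-Civita connection.
No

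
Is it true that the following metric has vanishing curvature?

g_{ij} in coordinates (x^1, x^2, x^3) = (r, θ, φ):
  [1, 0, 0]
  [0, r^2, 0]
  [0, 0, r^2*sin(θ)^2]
Non-zero Christoffel symbols:
Γ^r_{θ θ} = -r
Γ^r_{φ φ} = -r*sin(θ)^2
Γ^θ_{r θ} = 1/r
Γ^θ_{φ φ} = -sin(2*θ)/2
Γ^φ_{r φ} = 1/r
Γ^φ_{θ φ} = 1/tan(θ)
Ricci tensor: R_{rr} = 0, R_{rθ} = 0, R_{rφ} = 0, R_{θθ} = 0, R_{θφ} = 0, R_{φφ} = 0
All R_{ij} vanish; in 3 dimensions the Riemann tensor is fully determined by the Ricci tensor, so R^i_{jkl} = 0: the metric is flat (curvilinear coordinates on flat space).
Yes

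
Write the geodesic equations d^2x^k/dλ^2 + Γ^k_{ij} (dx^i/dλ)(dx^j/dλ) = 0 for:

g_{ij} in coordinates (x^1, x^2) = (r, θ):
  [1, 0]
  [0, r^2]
Geodesic equation: d^2x^k/dλ^2 + Γ^k_{ij} (dx^i/dλ)(dx^j/dλ) = 0.
Non-zero Christoffel symbols:
Γ^r_{θ θ} = -r
Γ^θ_{r θ} = 1/r
Substituting (the symmetric pair Γ^k_{ij}, Γ^k_{ji} combines into a factor 2):
d^2r/dλ^2 - r (dθ/dλ)^2 = 0
d^2θ/dλ^2 + (2/r) (dr/dλ)(dθ/dλ) = 0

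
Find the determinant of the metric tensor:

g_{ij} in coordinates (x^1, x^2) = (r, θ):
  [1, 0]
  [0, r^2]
For a 2×2 metric: det(g) = g_{11}·g_{22} - g_{12}·g_{21}
= (1)·(r^2) - (0)·(0)
= r^2 - 0
det(g) = r^2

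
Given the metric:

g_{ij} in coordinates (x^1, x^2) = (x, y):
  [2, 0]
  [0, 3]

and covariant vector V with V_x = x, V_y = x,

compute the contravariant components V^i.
Inverse metric (diagonal): g^{xx} = 1/2, g^{yy} = 1/3
V^i = g^{ij} V_j:
V^x = (1/2)(x) + (0)(x) = x/2
V^y = (0)(x) + (1/3)(x) = x/3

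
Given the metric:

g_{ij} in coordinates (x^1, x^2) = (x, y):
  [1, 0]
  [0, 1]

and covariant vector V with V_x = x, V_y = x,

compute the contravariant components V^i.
Inverse metric (diagonal): g^{xx} = 1, g^{yy} = 1
V^i = g^{ij} V_j:
V^x = (1)(x) + (0)(x) = x
V^y = (0)(x) + (1)(x) = x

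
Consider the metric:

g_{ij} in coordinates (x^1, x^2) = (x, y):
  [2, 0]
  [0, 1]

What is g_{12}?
With x^1 = x, x^2 = y, g_{12} = g_{xy} is the row-1, column-2 entry of the matrix.
g_{12} = 0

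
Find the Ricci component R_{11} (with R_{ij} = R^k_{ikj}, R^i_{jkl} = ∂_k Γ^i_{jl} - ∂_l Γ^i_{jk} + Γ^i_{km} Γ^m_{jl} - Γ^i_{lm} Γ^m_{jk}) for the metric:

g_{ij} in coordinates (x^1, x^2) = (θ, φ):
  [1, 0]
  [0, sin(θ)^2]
Non-zero Christoffel symbols (Γ^k_{ij} = Γ^k_{ji}):
Γ^θ_{φ φ} = -sin(2*θ)/2
Γ^φ_{θ φ} = 1/tan(θ)
R^θ_{θ θ θ} = 0 (a repeated index in an antisymmetric pair)
R^φ_{θ φ θ} = ∂_φ Γ^φ_{θ θ} - ∂_θ Γ^φ_{θ φ} + Γ^φ_{φ m} Γ^m_{θ θ} - Γ^φ_{θ m} Γ^m_{θ φ}
  = (0) - (-1/sin(θ)^2) + (0) - (1/tan(θ)^2) = 1
R_{θθ} = R^θ_{θ θ θ} + R^φ_{θ φ θ} = (0) + (1) = 1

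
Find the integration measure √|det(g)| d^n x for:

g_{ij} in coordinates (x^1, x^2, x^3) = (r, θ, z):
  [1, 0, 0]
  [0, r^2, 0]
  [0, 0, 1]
det(g) = r^2
√|det(g)| = r
Volume element: dV = r dr dθ dz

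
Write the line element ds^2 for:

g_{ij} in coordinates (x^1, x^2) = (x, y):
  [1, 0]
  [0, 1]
ds^2 = g_{ij} dx^i dx^j; only the non-zero components contribute.
ds^2 = dx^2 + dy^2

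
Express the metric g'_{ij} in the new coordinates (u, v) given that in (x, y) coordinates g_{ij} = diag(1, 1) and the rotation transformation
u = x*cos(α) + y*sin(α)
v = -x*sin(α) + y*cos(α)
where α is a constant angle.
Invert the transformation: x = u*cos(α) - v*sin(α), y = u*sin(α) + v*cos(α)
g'_{ij} = (∂x^k/∂x'^i)(∂x^l/∂x'^j) g_{kl}; with g_{kl} = δ_{kl} this is Σ_k (∂x^k/∂x'^i)(∂x^k/∂x'^j).
Jacobian: ∂x/∂u = cos(α), ∂x/∂v = -sin(α), ∂y/∂u = sin(α), ∂y/∂v = cos(α)
g'_{uu} = (cos(α))(cos(α)) + (sin(α))(sin(α)) = 1
g'_{uv} = (cos(α))(-sin(α)) + (sin(α))(cos(α)) = 0
g'_{vv} = (-sin(α))(-sin(α)) + (cos(α))(cos(α)) = 1
g'_{ij} = diag(1, 1)
The Euclidean metric is invariant under rotations.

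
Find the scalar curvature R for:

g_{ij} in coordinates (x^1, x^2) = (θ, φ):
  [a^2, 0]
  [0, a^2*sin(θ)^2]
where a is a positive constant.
Non-zero Christoffel symbols (Γ^k_{ij} = Γ^k_{ji}):
Γ^θ_{φ φ} = -sin(2*θ)/2
Γ^φ_{θ φ} = 1/tan(θ)
Ricci tensor (R_{ij} = R^k_{ikj}): R_{θθ} = 1, R_{θφ} = 0, R_{φφ} = sin(θ)^2
Inverse metric: g^{θθ} = 1/a^2, g^{φφ} = 1/(a^2*sin(θ)^2)
R = g^{ij} R_{ij} = (1/a^2)(1) + (1/(a^2*sin(θ)^2))(sin(θ)^2) = 2/a^2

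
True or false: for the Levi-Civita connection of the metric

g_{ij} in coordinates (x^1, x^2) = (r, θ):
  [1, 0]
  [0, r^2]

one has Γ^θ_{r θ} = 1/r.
Γ^θ_{r θ} = (1/2) g^{θθ} (∂_r g_{θθ} + ∂_θ g_{θr} - ∂_θ g_{rθ}) = (1/2)(1/r^2)((2*r) + (0) - (0)) = 1/r
This equals the proposed value 1/r.
True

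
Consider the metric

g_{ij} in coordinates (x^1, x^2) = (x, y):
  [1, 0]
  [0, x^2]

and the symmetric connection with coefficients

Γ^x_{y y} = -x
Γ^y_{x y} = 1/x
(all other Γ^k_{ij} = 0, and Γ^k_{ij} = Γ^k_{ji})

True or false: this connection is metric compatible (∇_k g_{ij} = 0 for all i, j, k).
Using ∇_k g_{ij} = ∂_k g_{ij} - Γ^m_{ki} g_{mj} - Γ^m_{kj} g_{im}:
e.g. ∇_x g_{yy} = (2*x) - (x) - (x) = 0
Every component ∇_k g_{ij} vanishes: the connection is metric compatible.
True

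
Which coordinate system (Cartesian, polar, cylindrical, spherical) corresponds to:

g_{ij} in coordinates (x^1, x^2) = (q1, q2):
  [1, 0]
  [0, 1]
All components are constant and the metric is the identity, i.e. orthonormal rectilinear coordinates.
Cartesian (2D) coordinates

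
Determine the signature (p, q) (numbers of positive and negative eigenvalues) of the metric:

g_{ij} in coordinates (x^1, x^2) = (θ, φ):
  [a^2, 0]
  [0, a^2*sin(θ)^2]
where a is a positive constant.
The metric is diagonal, so its eigenvalues are the diagonal entries: a^2, a^2*sin(θ)^2 (at a generic point, where coordinate-dependent entries are positive).
2 positive, 0 negative.
(2, 0) - Riemannian (positive definite)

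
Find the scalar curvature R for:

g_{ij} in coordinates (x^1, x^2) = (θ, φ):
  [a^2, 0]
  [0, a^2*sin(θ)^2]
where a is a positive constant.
Non-zero Christoffel symbols (Γ^k_{ij} = Γ^k_{ji}):
Γ^θ_{φ φ} = -sin(2*θ)/2
Γ^φ_{θ φ} = 1/tan(θ)
Ricci tensor (R_{ij} = R^k_{ikj}): R_{θθ} = 1, R_{θφ} = 0, R_{φφ} = sin(θ)^2
Inverse metric: g^{θθ} = 1/a^2, g^{φφ} = 1/(a^2*sin(θ)^2)
R = g^{ij} R_{ij} = (1/a^2)(1) + (1/(a^2*sin(θ)^2))(sin(θ)^2) = 2/a^2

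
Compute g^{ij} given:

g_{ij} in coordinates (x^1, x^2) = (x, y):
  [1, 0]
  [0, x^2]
The metric is diagonal, so g^{ij} is diagonal with entries 1/g_{ii}: diag(1, 1/(x^2)).
g^{ij}:
  [1, 0]
  [0, 1/x^2]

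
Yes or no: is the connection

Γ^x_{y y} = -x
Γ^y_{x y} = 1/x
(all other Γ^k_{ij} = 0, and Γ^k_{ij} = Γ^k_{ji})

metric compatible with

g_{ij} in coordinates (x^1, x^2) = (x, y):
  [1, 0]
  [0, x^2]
Using ∇_k g_{ij} = ∂_k g_{ij} - Γ^m_{ki} g_{mj} - Γ^m_{kj} g_{im}:
e.g. ∇_x g_{yy} = (2*x) - (x) - (x) = 0
Every component ∇_k g_{ij} vanishes: the connection is metric compatible.
Yes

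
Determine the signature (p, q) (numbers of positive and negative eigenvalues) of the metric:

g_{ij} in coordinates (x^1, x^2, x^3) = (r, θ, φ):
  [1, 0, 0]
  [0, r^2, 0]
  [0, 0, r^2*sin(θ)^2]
The metric is diagonal, so its eigenvalues are the diagonal entries: 1, r^2, r^2*sin(θ)^2 (at a generic point, where coordinate-dependent entries are positive).
3 positive, 0 negative.
(3, 0) - Riemannian (positive definite)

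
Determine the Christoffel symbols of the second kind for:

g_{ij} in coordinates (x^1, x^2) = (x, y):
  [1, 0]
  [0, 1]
Using Γ^k_{ij} = (1/2) g^{km} (∂_i g_{mj} + ∂_j g_{mi} - ∂_m g_{ij}); the metric is diagonal, so only the m = k term contributes.
Every metric component is constant, so all ∂_m g_{ij} = 0 and every Christoffel symbol vanishes.
All Christoffel symbols are zero.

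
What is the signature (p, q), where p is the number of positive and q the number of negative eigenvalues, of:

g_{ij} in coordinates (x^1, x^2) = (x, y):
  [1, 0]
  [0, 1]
The metric is diagonal, so its eigenvalues are the diagonal entries: 1, 1 (at a generic point, where coordinate-dependent entries are positive).
2 positive, 0 negative.
(2, 0) - Riemannian (positive definite)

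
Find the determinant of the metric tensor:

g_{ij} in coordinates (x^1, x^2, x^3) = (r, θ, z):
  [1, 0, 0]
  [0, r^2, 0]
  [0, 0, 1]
Diagonal metric: det(g) = g_{11}·g_{22}·g_{33}
= (1)·(r^2)·(1)
det(g) = r^2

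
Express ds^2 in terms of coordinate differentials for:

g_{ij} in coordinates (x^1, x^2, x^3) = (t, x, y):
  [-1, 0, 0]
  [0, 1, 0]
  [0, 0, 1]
ds^2 = g_{ij} dx^i dx^j; only the non-zero components contribute.
ds^2 = -dt^2 + dx^2 + dy^2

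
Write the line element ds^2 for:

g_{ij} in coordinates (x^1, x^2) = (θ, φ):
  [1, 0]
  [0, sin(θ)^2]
ds^2 = g_{ij} dx^i dx^j; only the non-zero components contribute.
ds^2 = dθ^2 + sin(θ)^2 dφ^2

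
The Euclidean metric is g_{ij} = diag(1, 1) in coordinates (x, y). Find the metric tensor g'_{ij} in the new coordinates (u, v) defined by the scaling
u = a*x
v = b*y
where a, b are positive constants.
Invert the transformation: x = u/a, y = v/b
g'_{ij} = (∂x^k/∂x'^i)(∂x^l/∂x'^j) g_{kl}; with g_{kl} = δ_{kl} this is Σ_k (∂x^k/∂x'^i)(∂x^k/∂x'^j).
Jacobian: ∂x/∂u = 1/a, ∂x/∂v = 0, ∂y/∂u = 0, ∂y/∂v = 1/b
g'_{uu} = (1/a)(1/a) + (0)(0) = 1/a^2
g'_{uv} = (1/a)(0) + (0)(1/b) = 0
g'_{vv} = (0)(0) + (1/b)(1/b) = 1/b^2
g'_{ij} = diag(1/a^2, 1/b^2)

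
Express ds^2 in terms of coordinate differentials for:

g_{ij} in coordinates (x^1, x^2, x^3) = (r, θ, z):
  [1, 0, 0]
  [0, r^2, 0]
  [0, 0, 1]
ds^2 = g_{ij} dx^i dx^j; only the non-zero components contribute.
ds^2 = dr^2 + r^2 dθ^2 + dz^2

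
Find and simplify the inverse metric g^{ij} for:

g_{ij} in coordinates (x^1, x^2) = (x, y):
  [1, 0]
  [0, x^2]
The metric is diagonal, so g^{ij} is diagonal with entries 1/g_{ii}: diag(1, 1/(x^2)).
g^{ij}:
  [1, 0]
  [0, 1/x^2]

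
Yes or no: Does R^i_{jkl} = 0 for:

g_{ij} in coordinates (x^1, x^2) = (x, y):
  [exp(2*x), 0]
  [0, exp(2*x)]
Non-zero Christoffel symbols:
Γ^x_{x x} = 1
Γ^x_{y y} = -1
Γ^y_{x y} = 1
Ricci tensor: R_{xx} = 0, R_{xy} = 0, R_{yy} = 0
All R_{ij} vanish; in 2 dimensions the Riemann tensor is fully determined by the Ricci tensor, so R^i_{jkl} = 0: the metric is flat (curvilinear coordinates on flat space).
Yes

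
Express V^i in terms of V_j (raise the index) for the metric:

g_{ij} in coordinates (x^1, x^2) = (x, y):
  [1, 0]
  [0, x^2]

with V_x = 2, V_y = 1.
Inverse metric (diagonal): g^{xx} = 1, g^{yy} = 1/x^2
V^i = g^{ij} V_j:
V^x = (1)(2) + (0)(1) = 2
V^y = (0)(2) + (1/x^2)(1) = 1/x^2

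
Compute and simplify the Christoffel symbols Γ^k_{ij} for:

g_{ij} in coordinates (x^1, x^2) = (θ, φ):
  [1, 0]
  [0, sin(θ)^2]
Using Γ^k_{ij} = (1/2) g^{km} (∂_i g_{mj} + ∂_j g_{mi} - ∂_m g_{ij}); the metric is diagonal, so only the m = k term contributes.
Non-zero symbols (using the symmetry Γ^k_{ij} = Γ^k_{ji}):
Γ^θ_{φ φ} = (1/2) g^{θθ} (∂_φ g_{θφ} + ∂_φ g_{θφ} - ∂_θ g_{φφ}) = (1/2)(1)((0) + (0) - (sin(2*θ))) = -sin(2*θ)/2
Γ^φ_{θ φ} = (1/2) g^{φφ} (∂_θ g_{φφ} + ∂_φ g_{φθ} - ∂_φ g_{θφ}) = (1/2)(1/sin(θ)^2)((sin(2*θ)) + (0) - (0)) = 1/tan(θ)
All other Christoffel symbols are zero.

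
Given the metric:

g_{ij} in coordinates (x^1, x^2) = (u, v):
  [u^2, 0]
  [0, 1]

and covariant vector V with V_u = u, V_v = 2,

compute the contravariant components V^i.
Inverse metric (diagonal): g^{uu} = 1/u^2, g^{vv} = 1
V^i = g^{ij} V_j:
V^u = (1/u^2)(u) + (0)(2) = 1/u
V^v = (0)(u) + (1)(2) = 2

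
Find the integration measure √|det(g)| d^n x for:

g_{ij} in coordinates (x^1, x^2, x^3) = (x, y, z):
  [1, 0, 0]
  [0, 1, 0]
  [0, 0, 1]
det(g) = 1
√|det(g)| = 1
Volume element: dV = 1 dx dy dz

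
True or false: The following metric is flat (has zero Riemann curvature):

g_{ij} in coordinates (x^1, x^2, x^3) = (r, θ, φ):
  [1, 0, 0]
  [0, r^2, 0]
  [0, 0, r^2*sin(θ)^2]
Non-zero Christoffel symbols:
Γ^r_{θ θ} = -r
Γ^r_{φ φ} = -r*sin(θ)^2
Γ^θ_{r θ} = 1/r
Γ^θ_{φ φ} = -sin(2*θ)/2
Γ^φ_{r φ} = 1/r
Γ^φ_{θ φ} = 1/tan(θ)
Ricci tensor: R_{rr} = 0, R_{rθ} = 0, R_{rφ} = 0, R_{θθ} = 0, R_{θφ} = 0, R_{φφ} = 0
All R_{ij} vanish; in 3 dimensions the Riemann tensor is fully determined by the Ricci tensor, so R^i_{jkl} = 0: the metric is flat (curvilinear coordinates on flat space).
True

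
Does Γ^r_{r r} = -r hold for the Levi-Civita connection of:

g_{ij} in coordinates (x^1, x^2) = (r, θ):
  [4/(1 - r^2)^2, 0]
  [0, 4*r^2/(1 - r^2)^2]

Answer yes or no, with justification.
Γ^r_{r r} = (1/2) g^{rr} (∂_r g_{rr} + ∂_r g_{rr} - ∂_r g_{rr}) = (1/2)((1 - r^2)^2/4)((16*r/(1 - r^2)^3) + (16*r/(1 - r^2)^3) - (16*r/(1 - r^2)^3)) = 2*r/(1 - r^2)
This differs from the proposed value -r.
No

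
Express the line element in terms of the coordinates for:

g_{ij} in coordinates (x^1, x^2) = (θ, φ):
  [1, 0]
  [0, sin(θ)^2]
ds^2 = g_{ij} dx^i dx^j; only the non-zero components contribute.
ds^2 = dθ^2 + sin(θ)^2 dφ^2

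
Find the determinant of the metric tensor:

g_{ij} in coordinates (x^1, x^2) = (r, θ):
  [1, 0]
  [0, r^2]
For a 2×2 metric: det(g) = g_{11}·g_{22} - g_{12}·g_{21}
= (1)·(r^2) - (0)·(0)
= r^2 - 0
det(g) = r^2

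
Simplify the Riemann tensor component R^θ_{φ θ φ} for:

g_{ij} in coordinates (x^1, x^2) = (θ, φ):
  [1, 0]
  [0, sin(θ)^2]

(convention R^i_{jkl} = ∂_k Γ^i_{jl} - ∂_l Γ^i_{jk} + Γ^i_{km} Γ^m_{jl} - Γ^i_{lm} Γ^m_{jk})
Non-zero Christoffel symbols (Γ^k_{ij} = Γ^k_{ji}):
Γ^θ_{φ φ} = -sin(2*θ)/2
Γ^φ_{θ φ} = 1/tan(θ)
R^θ_{φ θ φ} = ∂_θ Γ^θ_{φ φ} - ∂_φ Γ^θ_{φ θ} + Γ^θ_{θ m} Γ^m_{φ φ} - Γ^θ_{φ m} Γ^m_{φ θ}
  = (-cos(2*θ)) - (0) + (0) - (-cos(θ)^2) = sin(θ)^2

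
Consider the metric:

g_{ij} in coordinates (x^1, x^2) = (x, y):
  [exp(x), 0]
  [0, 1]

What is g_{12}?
With x^1 = x, x^2 = y, g_{12} = g_{xy} is the row-1, column-2 entry of the matrix.
g_{12} = 0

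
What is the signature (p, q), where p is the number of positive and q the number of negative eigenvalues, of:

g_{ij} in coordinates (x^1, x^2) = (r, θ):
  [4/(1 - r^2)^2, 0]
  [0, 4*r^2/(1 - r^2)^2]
The metric is diagonal, so its eigenvalues are the diagonal entries: 4/(1 - r^2)^2, 4*r^2/(1 - r^2)^2 (at a generic point, where coordinate-dependent entries are positive).
2 positive, 0 negative.
(2, 0) - Riemannian (positive definite)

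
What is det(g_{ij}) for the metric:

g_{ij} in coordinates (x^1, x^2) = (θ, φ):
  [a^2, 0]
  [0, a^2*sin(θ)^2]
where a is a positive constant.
For a 2×2 metric: det(g) = g_{11}·g_{22} - g_{12}·g_{21}
= (a^2)·(a^2*sin(θ)^2) - (0)·(0)
= a^4*sin(θ)^2 - 0
det(g) = a^4*sin(θ)^2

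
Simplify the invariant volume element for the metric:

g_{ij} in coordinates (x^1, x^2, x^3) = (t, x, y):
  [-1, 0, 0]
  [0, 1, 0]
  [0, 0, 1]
det(g) = -1
√|det(g)| = 1
Volume element: dV = 1 dt dx dy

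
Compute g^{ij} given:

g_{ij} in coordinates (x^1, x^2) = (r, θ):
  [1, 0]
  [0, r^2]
The metric is diagonal, so g^{ij} is diagonal with entries 1/g_{ii}: diag(1, 1/(r^2)).
g^{ij}:
  [1, 0]
  [0, 1/r^2]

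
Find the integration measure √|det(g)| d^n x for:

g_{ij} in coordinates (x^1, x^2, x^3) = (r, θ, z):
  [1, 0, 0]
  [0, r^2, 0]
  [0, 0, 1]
det(g) = r^2
√|det(g)| = r
Volume element: dV = r dr dθ dz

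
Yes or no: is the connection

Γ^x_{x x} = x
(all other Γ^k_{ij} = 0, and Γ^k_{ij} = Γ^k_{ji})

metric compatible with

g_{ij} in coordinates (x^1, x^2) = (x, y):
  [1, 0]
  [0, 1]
Using ∇_k g_{ij} = ∂_k g_{ij} - Γ^m_{ki} g_{mj} - Γ^m_{kj} g_{im}:
∇_x g_{xx} = (0) - (x) - (x) = -2*x ≠ 0
So the connection is not metric compatible (it is not the Levi-Civita connection).
No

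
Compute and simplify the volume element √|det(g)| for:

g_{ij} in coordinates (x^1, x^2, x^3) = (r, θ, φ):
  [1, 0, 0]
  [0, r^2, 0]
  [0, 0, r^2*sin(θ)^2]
det(g) = r^4*sin(θ)^2
√|det(g)| = r^2*sin(θ) (taking 0 < θ < π so that |sin(θ)| = sin(θ))
Volume element: dV = r^2*sin(θ) dr dθ dφ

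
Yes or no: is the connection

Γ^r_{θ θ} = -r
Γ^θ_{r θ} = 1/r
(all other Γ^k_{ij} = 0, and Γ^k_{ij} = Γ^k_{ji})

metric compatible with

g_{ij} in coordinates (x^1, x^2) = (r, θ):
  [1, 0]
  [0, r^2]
Using ∇_k g_{ij} = ∂_k g_{ij} - Γ^m_{ki} g_{mj} - Γ^m_{kj} g_{im}:
e.g. ∇_r g_{θθ} = (2*r) - (r) - (r) = 0
Every component ∇_k g_{ij} vanishes: the connection is metric compatible.
Yes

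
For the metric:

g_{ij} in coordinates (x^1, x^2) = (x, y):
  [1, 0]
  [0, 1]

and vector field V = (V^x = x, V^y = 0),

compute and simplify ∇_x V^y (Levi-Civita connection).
All Christoffel symbols are zero.
∇_x V^y = ∂_x V^y + Γ^y_{x j} V^j
  = (0) + (0)(x) + (0)(0)
  = 0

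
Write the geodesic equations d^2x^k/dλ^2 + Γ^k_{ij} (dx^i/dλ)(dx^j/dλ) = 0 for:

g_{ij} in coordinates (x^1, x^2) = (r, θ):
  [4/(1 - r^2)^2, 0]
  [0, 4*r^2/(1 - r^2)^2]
Geodesic equation: d^2x^k/dλ^2 + Γ^k_{ij} (dx^i/dλ)(dx^j/dλ) = 0.
Non-zero Christoffel symbols:
Γ^r_{r r} = 2*r/(1 - r^2)
Γ^r_{θ θ} = (r^3 + r)/(r^2 - 1)
Γ^θ_{r θ} = (-r^2 - 1)/(r^3 - r)
Substituting (the symmetric pair Γ^k_{ij}, Γ^k_{ji} combines into a factor 2):
d^2r/dλ^2 + (2*r/(1 - r^2)) (dr/dλ)^2 + ((r^3 + r)/(r^2 - 1)) (dθ/dλ)^2 = 0
d^2θ/dλ^2 + ((-2*r^2 - 2)/(r^3 - r)) (dr/dλ)(dθ/dλ) = 0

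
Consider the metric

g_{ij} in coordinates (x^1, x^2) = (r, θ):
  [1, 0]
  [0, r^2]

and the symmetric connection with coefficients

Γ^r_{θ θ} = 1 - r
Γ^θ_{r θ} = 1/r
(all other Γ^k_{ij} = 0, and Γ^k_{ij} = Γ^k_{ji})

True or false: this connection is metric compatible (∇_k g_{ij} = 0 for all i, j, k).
Using ∇_k g_{ij} = ∂_k g_{ij} - Γ^m_{ki} g_{mj} - Γ^m_{kj} g_{im}:
∇_θ g_{rθ} = (0) - (r) - (1 - r) = -1 ≠ 0
So the connection is not metric compatible (it is not the Levi-Civita connection).
False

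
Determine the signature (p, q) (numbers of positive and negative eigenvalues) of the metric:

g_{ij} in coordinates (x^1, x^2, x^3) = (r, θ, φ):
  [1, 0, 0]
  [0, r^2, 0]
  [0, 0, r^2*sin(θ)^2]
The metric is diagonal, so its eigenvalues are the diagonal entries: 1, r^2, r^2*sin(θ)^2 (at a generic point, where coordinate-dependent entries are positive).
3 positive, 0 negative.
(3, 0) - Riemannian (positive definite)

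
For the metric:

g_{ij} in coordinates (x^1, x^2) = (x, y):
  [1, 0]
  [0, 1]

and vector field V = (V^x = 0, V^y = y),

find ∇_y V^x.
All Christoffel symbols are zero.
∇_y V^x = ∂_y V^x + Γ^x_{y j} V^j
  = (0) + (0)(0) + (0)(y)
  = 0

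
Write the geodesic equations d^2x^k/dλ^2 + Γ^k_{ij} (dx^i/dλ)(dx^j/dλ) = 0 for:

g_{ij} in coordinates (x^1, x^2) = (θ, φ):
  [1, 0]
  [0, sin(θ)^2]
Geodesic equation: d^2x^k/dλ^2 + Γ^k_{ij} (dx^i/dλ)(dx^j/dλ) = 0.
Non-zero Christoffel symbols:
Γ^θ_{φ φ} = -sin(2*θ)/2
Γ^φ_{θ φ} = 1/tan(θ)
Substituting (the symmetric pair Γ^k_{ij}, Γ^k_{ji} combines into a factor 2):
d^2θ/dλ^2 - (sin(2*θ)/2) (dφ/dλ)^2 = 0
d^2φ/dλ^2 + (2/tan(θ)) (dθ/dλ)(dφ/dλ) = 0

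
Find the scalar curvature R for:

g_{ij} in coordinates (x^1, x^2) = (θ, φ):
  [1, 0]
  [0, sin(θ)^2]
Non-zero Christoffel symbols (Γ^k_{ij} = Γ^k_{ji}):
Γ^θ_{φ φ} = -sin(2*θ)/2
Γ^φ_{θ φ} = 1/tan(θ)
Ricci tensor (R_{ij} = R^k_{ikj}): R_{θθ} = 1, R_{θφ} = 0, R_{φφ} = sin(θ)^2
Inverse metric: g^{θθ} = 1, g^{φφ} = 1/sin(θ)^2
R = g^{ij} R_{ij} = (1)(1) + (1/sin(θ)^2)(sin(θ)^2) = 2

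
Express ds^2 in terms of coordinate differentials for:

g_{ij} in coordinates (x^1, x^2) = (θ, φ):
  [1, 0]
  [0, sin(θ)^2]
ds^2 = g_{ij} dx^i dx^j; only the non-zero components contribute.
ds^2 = dθ^2 + sin(θ)^2 dφ^2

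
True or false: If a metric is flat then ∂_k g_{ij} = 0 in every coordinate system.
Flatness means R^i_{jkl} = 0; the components can still vary, e.g. the flat plane in polar coordinates has g_{θθ} = r^2.
False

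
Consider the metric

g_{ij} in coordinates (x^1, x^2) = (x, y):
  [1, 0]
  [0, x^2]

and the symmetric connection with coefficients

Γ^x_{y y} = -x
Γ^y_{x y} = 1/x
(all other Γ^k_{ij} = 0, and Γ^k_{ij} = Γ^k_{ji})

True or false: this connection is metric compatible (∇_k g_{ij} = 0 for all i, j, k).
Using ∇_k g_{ij} = ∂_k g_{ij} - Γ^m_{ki} g_{mj} - Γ^m_{kj} g_{im}:
e.g. ∇_x g_{yy} = (2*x) - (x) - (x) = 0
Every component ∇_k g_{ij} vanishes: the connection is metric compatible.
True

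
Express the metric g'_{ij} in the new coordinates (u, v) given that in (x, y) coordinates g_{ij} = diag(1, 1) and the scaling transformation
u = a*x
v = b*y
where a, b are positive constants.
Invert the transformation: x = u/a, y = v/b
g'_{ij} = (∂x^k/∂x'^i)(∂x^l/∂x'^j) g_{kl}; with g_{kl} = δ_{kl} this is Σ_k (∂x^k/∂x'^i)(∂x^k/∂x'^j).
Jacobian: ∂x/∂u = 1/a, ∂x/∂v = 0, ∂y/∂u = 0, ∂y/∂v = 1/b
g'_{uu} = (1/a)(1/a) + (0)(0) = 1/a^2
g'_{uv} = (1/a)(0) + (0)(1/b) = 0
g'_{vv} = (0)(0) + (1/b)(1/b) = 1/b^2
g'_{ij} = diag(1/a^2, 1/b^2)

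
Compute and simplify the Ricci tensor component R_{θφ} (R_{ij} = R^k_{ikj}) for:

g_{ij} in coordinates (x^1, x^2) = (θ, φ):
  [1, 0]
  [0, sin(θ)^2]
Non-zero Christoffel symbols (Γ^k_{ij} = Γ^k_{ji}):
Γ^θ_{φ φ} = -sin(2*θ)/2
Γ^φ_{θ φ} = 1/tan(θ)
R^θ_{θ θ φ} = 0 (a repeated index in an antisymmetric pair)
R^φ_{θ φ φ} = 0 (a repeated index in an antisymmetric pair)
R_{θφ} = R^θ_{θ θ φ} + R^φ_{θ φ φ} = (0) + (0) = 0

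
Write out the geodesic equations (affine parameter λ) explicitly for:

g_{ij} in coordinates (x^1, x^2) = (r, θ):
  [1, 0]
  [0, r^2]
Geodesic equation: d^2x^k/dλ^2 + Γ^k_{ij} (dx^i/dλ)(dx^j/dλ) = 0.
Non-zero Christoffel symbols:
Γ^r_{θ θ} = -r
Γ^θ_{r θ} = 1/r
Substituting (the symmetric pair Γ^k_{ij}, Γ^k_{ji} combines into a factor 2):
d^2r/dλ^2 - r (dθ/dλ)^2 = 0
d^2θ/dλ^2 + (2/r) (dr/dλ)(dθ/dλ) = 0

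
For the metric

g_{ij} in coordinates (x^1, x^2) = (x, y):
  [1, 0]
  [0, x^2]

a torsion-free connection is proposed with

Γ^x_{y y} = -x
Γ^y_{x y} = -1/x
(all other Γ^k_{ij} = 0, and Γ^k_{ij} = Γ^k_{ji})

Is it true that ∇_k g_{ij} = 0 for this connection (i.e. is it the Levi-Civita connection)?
Using ∇_k g_{ij} = ∂_k g_{ij} - Γ^m_{ki} g_{mj} - Γ^m_{kj} g_{im}:
∇_y g_{xy} = (0) - (-x) - (-x) = 2*x ≠ 0
So the connection is not metric compatible (it is not the Levi-Civita connection).
No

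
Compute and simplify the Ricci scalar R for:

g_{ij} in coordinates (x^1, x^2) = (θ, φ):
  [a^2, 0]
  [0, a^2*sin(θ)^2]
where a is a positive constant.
Non-zero Christoffel symbols (Γ^k_{ij} = Γ^k_{ji}):
Γ^θ_{φ φ} = -sin(2*θ)/2
Γ^φ_{θ φ} = 1/tan(θ)
Ricci tensor (R_{ij} = R^k_{ikj}): R_{θθ} = 1, R_{θφ} = 0, R_{φφ} = sin(θ)^2
Inverse metric: g^{θθ} = 1/a^2, g^{φφ} = 1/(a^2*sin(θ)^2)
R = g^{ij} R_{ij} = (1/a^2)(1) + (1/(a^2*sin(θ)^2))(sin(θ)^2) = 2/a^2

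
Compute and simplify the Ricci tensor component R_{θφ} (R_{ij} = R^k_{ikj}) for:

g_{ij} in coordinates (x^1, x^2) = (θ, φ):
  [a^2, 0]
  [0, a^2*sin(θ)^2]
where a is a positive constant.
Non-zero Christoffel symbols (Γ^k_{ij} = Γ^k_{ji}):
Γ^θ_{φ φ} = -sin(2*θ)/2
Γ^φ_{θ φ} = 1/tan(θ)
R^θ_{θ θ φ} = 0 (a repeated index in an antisymmetric pair)
R^φ_{θ φ φ} = 0 (a repeated index in an antisymmetric pair)
R_{θφ} = R^θ_{θ θ φ} + R^φ_{θ φ φ} = (0) + (0) = 0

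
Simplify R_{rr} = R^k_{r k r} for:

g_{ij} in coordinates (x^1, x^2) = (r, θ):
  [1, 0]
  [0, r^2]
Non-zero Christoffel symbols (Γ^k_{ij} = Γ^k_{ji}):
Γ^r_{θ θ} = -r
Γ^θ_{r θ} = 1/r
R^r_{r r r} = 0 (a repeated index in an antisymmetric pair)
R^θ_{r θ r} = ∂_θ Γ^θ_{r r} - ∂_r Γ^θ_{r θ} + Γ^θ_{θ m} Γ^m_{r r} - Γ^θ_{r m} Γ^m_{r θ}
  = (0) - (-1/r^2) + (0) - (1/r^2) = 0
R_{rr} = R^r_{r r r} + R^θ_{r θ r} = (0) + (0) = 0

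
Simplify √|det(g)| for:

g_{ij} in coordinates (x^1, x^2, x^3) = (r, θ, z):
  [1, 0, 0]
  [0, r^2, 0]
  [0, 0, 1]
det(g) = r^2
√|det(g)| = r
Volume element: dV = r dr dθ dz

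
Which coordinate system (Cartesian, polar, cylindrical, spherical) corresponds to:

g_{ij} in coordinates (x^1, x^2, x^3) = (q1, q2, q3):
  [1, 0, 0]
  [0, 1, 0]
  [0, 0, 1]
All components are constant and the metric is the identity, i.e. orthonormal rectilinear coordinates.
Cartesian (3D) coordinates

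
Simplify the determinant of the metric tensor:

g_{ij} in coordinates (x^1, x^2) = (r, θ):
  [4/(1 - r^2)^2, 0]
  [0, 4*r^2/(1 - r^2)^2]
For a 2×2 metric: det(g) = g_{11}·g_{22} - g_{12}·g_{21}
= (4/(1 - r^2)^2)·(4*r^2/(1 - r^2)^2) - (0)·(0)
= 16*r^2/(1 - r^2)^4 - 0
det(g) = 16*r^2/(1 - r^2)^4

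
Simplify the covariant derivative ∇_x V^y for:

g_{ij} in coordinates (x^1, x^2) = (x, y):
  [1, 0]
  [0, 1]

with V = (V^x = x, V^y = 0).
All Christoffel symbols are zero.
∇_x V^y = ∂_x V^y + Γ^y_{x j} V^j
  = (0) + (0)(x) + (0)(0)
  = 0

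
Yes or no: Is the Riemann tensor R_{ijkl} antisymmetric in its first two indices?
R_{ijkl} = -R_{jikl} (follows from metric compatibility).
Yes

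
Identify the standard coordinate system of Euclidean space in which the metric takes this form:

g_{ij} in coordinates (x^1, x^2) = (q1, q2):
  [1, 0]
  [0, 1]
All components are constant and the metric is the identity, i.e. orthonormal rectilinear coordinates.
Cartesian (2D) coordinates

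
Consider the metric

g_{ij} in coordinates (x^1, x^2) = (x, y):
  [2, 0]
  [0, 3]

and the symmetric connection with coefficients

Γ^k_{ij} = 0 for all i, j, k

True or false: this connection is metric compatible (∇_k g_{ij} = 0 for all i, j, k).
Using ∇_k g_{ij} = ∂_k g_{ij} - Γ^m_{ki} g_{mj} - Γ^m_{kj} g_{im}:
e.g. ∇_x g_{xy} = (0) - (0) - (0) = 0
Every component ∇_k g_{ij} vanishes: the connection is metric compatible.
True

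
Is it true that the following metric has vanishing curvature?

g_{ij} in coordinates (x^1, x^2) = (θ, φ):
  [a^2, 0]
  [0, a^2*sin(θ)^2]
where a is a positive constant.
Non-zero Christoffel symbols:
Γ^θ_{φ φ} = -sin(2*θ)/2
Γ^φ_{θ φ} = 1/tan(θ)
Ricci tensor: R_{θθ} = 1, R_{θφ} = 0, R_{φφ} = sin(θ)^2
The Ricci tensor is non-zero, so the Riemann tensor is non-zero: not flat.
No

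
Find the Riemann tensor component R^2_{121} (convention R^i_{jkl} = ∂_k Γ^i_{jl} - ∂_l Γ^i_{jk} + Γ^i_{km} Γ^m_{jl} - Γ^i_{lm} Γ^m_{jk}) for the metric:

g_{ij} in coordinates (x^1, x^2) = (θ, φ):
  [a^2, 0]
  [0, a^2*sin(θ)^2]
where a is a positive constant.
Non-zero Christoffel symbols (Γ^k_{ij} = Γ^k_{ji}):
Γ^θ_{φ φ} = -sin(2*θ)/2
Γ^φ_{θ φ} = 1/tan(θ)
R^φ_{θ φ θ} = ∂_φ Γ^φ_{θ θ} - ∂_θ Γ^φ_{θ φ} + Γ^φ_{φ m} Γ^m_{θ θ} - Γ^φ_{θ m} Γ^m_{θ φ}
  = (0) - (-1/sin(θ)^2) + (0) - (1/tan(θ)^2) = 1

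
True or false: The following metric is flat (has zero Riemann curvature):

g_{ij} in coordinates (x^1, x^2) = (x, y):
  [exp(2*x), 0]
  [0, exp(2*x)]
Non-zero Christoffel symbols:
Γ^x_{x x} = 1
Γ^x_{y y} = -1
Γ^y_{x y} = 1
Ricci tensor: R_{xx} = 0, R_{xy} = 0, R_{yy} = 0
All R_{ij} vanish; in 2 dimensions the Riemann tensor is fully determined by the Ricci tensor, so R^i_{jkl} = 0: the metric is flat (curvilinear coordinates on flat space).
True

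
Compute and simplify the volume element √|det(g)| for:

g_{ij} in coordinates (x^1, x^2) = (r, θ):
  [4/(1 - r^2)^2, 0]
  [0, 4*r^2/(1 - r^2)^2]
det(g) = 16*r^2/(1 - r^2)^4
√|det(g)| = 4*r/(r^2 - 1)^2
Volume element: dV = 4*r/(r^2 - 1)^2 dr dθ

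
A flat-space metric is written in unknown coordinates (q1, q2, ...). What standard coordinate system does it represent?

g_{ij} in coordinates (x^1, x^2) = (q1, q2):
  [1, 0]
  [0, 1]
All components are constant and the metric is the identity, i.e. orthonormal rectilinear coordinates.
Cartesian (2D) coordinates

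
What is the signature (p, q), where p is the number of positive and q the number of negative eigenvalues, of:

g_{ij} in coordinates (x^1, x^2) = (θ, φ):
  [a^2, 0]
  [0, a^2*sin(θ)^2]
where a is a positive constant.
The metric is diagonal, so its eigenvalues are the diagonal entries: a^2, a^2*sin(θ)^2 (at a generic point, where coordinate-dependent entries are positive).
2 positive, 0 negative.
(2, 0) - Riemannian (positive definite)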